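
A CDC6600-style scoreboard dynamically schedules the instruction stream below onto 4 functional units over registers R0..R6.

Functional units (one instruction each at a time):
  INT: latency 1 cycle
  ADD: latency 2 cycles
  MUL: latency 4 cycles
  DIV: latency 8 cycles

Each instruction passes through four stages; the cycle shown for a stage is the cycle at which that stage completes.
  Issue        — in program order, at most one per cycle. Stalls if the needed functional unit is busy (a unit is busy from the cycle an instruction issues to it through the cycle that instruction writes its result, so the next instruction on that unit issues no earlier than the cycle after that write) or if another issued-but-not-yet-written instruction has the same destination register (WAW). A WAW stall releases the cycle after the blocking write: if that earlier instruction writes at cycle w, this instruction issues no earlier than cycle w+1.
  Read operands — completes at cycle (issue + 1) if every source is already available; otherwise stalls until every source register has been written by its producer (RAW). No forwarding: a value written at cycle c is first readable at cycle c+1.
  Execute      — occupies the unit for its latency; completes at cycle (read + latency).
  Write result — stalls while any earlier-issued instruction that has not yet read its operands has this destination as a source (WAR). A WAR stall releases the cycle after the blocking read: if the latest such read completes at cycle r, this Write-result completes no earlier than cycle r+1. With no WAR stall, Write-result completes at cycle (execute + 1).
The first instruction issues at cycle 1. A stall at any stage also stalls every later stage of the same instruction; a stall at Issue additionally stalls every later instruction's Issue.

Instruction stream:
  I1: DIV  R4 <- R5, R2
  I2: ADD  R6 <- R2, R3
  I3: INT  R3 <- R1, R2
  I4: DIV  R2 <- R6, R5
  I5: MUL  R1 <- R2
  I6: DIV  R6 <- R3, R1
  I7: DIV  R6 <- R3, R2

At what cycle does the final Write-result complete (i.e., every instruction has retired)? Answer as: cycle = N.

cycle 1: I1 dispatched to DIV
cycle 2: I1 operands ready · I2 dispatched to ADD
cycle 3: I2 operands ready · I3 dispatched to INT
cycle 4: I3 operands ready
cycle 5: I2 complete · I3 complete
cycle 6: R6←I2 · R3←I3
cycle 10: I1 complete
cycle 11: R4←I1
cycle 12: I4 dispatched to DIV
cycle 13: I4 operands ready · I5 dispatched to MUL
cycle 21: I4 complete
cycle 22: R2←I4
cycle 23: I5 operands ready · I6 dispatched to DIV
cycle 27: I5 complete
cycle 28: R1←I5
cycle 29: I6 operands ready
cycle 37: I6 complete
cycle 38: R6←I6
cycle 39: I7 dispatched to DIV
cycle 40: I7 operands ready
cycle 48: I7 complete
cycle 49: R6←I7

cycle = 49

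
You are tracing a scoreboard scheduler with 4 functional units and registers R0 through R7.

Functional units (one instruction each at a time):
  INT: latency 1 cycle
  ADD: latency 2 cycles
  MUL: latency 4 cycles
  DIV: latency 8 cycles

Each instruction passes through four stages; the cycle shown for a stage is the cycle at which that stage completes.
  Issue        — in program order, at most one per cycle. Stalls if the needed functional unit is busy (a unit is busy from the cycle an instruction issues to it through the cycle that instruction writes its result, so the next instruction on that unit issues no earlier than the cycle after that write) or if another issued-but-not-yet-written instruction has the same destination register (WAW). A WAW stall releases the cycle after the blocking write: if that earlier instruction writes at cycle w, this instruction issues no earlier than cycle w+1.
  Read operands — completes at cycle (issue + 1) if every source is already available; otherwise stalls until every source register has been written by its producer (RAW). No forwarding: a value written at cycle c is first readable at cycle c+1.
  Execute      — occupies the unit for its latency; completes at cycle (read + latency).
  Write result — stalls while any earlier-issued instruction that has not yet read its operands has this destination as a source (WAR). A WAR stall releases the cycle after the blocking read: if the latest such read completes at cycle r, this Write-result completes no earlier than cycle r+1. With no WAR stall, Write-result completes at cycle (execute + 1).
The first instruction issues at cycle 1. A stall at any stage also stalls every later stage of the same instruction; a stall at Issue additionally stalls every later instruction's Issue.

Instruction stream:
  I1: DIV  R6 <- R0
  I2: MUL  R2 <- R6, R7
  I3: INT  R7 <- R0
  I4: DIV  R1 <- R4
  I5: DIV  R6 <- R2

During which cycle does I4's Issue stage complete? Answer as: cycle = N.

  I1 | 1 | 2 | 10 | 11
  I2 | 2 | 12 | 16 | 17   RAW R6: wait I1 write@11
  I3 | 3 | 4 | 5 | 13   WAR R7: wait I2 read@12
  I4 | 12 | 13 | 21 | 22   struct: DIV busy until I1 writes@11
  I5 | 23 | 24 | 32 | 33   struct: DIV busy until I4 writes@22

cycle = 12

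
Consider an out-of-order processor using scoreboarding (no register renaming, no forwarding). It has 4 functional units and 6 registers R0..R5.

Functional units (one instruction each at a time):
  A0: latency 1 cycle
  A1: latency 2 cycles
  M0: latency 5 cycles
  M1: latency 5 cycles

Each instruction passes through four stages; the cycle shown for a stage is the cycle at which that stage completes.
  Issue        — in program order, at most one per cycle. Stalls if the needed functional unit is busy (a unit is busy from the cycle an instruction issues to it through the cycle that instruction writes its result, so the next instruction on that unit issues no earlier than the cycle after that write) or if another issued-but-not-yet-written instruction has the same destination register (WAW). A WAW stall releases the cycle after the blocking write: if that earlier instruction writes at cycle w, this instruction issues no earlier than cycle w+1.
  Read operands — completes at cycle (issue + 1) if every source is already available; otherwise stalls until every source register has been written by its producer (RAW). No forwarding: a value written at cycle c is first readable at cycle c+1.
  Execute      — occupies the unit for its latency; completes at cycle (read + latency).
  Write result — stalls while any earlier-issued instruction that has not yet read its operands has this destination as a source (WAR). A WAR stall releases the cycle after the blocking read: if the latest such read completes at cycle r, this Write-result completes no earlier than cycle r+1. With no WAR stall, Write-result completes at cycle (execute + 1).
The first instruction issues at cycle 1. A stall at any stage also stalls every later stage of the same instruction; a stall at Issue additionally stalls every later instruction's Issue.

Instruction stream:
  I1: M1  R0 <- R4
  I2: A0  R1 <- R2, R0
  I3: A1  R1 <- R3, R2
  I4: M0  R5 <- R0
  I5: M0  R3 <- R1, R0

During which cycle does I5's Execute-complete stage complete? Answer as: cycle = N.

I1 -> (1, 2, 7, 8)
I2 -> (2, 9, 10, 11)  // RAW R0: wait I1 write@8
I3 -> (12, 13, 15, 16)  // WAW R1: wait I2 write@11
I4 -> (13, 14, 19, 20)
I5 -> (21, 22, 27, 28)  // struct: M0 busy until I4 writes@20

cycle = 27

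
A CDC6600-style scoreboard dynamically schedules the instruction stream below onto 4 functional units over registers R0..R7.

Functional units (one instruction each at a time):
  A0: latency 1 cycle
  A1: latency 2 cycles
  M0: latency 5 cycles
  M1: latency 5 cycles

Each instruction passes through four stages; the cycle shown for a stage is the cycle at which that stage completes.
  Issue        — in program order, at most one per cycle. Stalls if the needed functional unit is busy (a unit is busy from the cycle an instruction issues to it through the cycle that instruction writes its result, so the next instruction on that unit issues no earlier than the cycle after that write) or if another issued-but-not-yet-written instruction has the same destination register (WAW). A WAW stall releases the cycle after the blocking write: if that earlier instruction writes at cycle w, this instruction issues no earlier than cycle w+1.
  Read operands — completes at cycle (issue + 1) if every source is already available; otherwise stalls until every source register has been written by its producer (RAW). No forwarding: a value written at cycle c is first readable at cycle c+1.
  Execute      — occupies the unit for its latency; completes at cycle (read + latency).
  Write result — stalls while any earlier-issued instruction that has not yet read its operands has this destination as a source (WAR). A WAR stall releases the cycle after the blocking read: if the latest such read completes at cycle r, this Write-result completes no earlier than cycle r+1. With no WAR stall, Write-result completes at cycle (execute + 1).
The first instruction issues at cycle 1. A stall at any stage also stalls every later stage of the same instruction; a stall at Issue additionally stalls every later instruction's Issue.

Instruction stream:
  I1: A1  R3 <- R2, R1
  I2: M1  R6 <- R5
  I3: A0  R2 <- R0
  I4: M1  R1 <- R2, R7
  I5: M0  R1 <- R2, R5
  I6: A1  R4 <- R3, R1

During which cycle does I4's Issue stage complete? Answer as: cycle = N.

cycle 1: issue I1 (A1)
cycle 2: I1 read-ops, issue I2 (M1)
cycle 3: I2 read-ops, issue I3 (A0)
cycle 4: I1 finished on A1, I3 read-ops
cycle 5: I1→R3, I3 finished on A0
cycle 6: I3→R2
cycle 8: I2 finished on M1
cycle 9: I2→R6
cycle 10: issue I4 (M1)
cycle 11: I4 read-ops
cycle 16: I4 finished on M1
cycle 17: I4→R1
cycle 18: issue I5 (M0)
cycle 19: I5 read-ops, issue I6 (A1)
cycle 24: I5 finished on M0
cycle 25: I5→R1
cycle 26: I6 read-ops
cycle 28: I6 finished on A1
cycle 29: I6→R4

cycle = 10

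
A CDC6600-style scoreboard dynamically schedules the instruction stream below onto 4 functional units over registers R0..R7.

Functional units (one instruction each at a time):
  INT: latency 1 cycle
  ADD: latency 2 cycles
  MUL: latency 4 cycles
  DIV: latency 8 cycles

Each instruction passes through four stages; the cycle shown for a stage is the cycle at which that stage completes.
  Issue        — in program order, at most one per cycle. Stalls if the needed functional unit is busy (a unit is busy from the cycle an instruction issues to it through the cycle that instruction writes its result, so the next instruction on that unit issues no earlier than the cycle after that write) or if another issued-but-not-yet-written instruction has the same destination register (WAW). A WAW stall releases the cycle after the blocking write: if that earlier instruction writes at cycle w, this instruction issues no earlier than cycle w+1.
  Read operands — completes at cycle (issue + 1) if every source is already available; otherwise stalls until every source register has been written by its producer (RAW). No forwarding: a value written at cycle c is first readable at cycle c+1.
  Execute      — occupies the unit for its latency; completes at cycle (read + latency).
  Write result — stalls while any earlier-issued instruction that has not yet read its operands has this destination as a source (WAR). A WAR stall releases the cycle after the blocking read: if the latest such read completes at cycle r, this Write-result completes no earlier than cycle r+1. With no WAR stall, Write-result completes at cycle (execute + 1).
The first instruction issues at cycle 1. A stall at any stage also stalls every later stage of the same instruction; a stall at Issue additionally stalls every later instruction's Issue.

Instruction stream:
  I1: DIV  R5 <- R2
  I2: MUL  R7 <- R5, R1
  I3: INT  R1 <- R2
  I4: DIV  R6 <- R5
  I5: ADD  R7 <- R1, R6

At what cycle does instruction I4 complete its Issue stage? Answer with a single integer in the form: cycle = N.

cycle = 12

c1: issue I1 (DIV)
c2: I1 read-ops | issue I2 (MUL)
c3: issue I3 (INT)
c4: I3 read-ops
c5: I3 finished on INT
c10: I1 finished on DIV
c11: I1→R5
c12: I2 read-ops | issue I4 (DIV)
c13: I3→R1 | I4 read-ops
c16: I2 finished on MUL
c17: I2→R7
c18: issue I5 (ADD)
c21: I4 finished on DIV
c22: I4→R6
c23: I5 read-ops
c25: I5 finished on ADD
c26: I5→R7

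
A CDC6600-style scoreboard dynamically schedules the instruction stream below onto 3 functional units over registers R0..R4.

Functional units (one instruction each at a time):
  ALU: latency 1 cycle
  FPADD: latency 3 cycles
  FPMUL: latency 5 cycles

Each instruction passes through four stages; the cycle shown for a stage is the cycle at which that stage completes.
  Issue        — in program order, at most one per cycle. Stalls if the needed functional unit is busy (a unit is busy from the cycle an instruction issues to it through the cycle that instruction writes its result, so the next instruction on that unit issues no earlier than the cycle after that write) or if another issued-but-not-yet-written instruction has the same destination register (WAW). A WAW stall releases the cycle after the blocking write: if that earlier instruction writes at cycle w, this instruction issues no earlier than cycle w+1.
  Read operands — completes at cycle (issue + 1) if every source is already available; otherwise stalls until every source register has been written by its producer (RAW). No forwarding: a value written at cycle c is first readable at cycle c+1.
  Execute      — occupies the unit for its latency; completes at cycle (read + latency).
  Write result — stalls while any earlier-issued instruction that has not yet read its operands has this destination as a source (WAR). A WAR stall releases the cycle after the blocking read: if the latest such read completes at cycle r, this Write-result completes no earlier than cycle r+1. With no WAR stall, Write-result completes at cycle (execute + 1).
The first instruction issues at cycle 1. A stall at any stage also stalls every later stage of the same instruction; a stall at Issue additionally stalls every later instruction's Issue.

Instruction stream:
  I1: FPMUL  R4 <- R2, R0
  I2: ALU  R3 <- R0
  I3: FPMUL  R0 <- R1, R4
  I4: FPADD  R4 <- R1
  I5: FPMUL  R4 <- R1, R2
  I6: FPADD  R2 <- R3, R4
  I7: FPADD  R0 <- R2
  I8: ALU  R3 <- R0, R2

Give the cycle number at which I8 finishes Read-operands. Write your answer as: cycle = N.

c1: I1 dispatched to FPMUL
c2: I1 operands ready · I2 dispatched to ALU
c3: I2 operands ready
c4: I2 complete
c5: R3←I2
c7: I1 complete
c8: R4←I1
c9: I3 dispatched to FPMUL
c10: I3 operands ready · I4 dispatched to FPADD
c11: I4 operands ready
c14: I4 complete
c15: I3 complete · R4←I4
c16: R0←I3
c17: I5 dispatched to FPMUL
c18: I5 operands ready · I6 dispatched to FPADD
c23: I5 complete
c24: R4←I5
c25: I6 operands ready
c28: I6 complete
c29: R2←I6
c30: I7 dispatched to FPADD
c31: I7 operands ready · I8 dispatched to ALU
c34: I7 complete
c35: R0←I7
c36: I8 operands ready
c37: I8 complete
c38: R3←I8

cycle = 36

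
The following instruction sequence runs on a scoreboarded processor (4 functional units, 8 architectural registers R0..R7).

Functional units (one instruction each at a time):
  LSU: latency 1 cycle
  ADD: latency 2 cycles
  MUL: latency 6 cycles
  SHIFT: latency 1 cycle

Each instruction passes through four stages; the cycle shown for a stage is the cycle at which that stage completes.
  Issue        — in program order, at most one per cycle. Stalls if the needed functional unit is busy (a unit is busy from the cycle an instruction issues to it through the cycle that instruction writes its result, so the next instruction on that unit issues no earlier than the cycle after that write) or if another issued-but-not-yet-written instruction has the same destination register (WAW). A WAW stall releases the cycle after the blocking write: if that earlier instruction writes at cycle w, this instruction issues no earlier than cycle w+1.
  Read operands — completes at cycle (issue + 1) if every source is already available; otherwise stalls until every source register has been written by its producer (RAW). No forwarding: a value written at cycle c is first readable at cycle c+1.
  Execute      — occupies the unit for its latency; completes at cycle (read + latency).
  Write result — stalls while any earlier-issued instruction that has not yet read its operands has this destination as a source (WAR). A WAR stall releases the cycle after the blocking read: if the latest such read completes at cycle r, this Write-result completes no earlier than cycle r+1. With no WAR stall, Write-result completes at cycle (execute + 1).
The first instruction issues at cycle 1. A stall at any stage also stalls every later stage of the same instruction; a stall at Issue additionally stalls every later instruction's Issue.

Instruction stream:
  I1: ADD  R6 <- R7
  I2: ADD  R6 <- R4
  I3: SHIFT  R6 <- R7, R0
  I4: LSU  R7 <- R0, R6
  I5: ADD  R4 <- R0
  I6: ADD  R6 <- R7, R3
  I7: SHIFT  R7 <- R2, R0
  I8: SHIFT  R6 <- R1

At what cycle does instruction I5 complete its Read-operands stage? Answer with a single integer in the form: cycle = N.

[1] I1→ADD
[2] I1 RO
[4] I1 EX
[5] I1 WR R6
[6] I2→ADD
[7] I2 RO
[9] I2 EX
[10] I2 WR R6
[11] I3→SHIFT
[12] I3 RO · I4→LSU
[13] I3 EX · I5→ADD
[14] I3 WR R6 · I5 RO
[15] I4 RO
[16] I4 EX · I5 EX
[17] I4 WR R7 · I5 WR R4
[18] I6→ADD
[19] I6 RO · I7→SHIFT
[20] I7 RO
[21] I6 EX · I7 EX
[22] I6 WR R6 · I7 WR R7
[23] I8→SHIFT
[24] I8 RO
[25] I8 EX
[26] I8 WR R6

cycle = 14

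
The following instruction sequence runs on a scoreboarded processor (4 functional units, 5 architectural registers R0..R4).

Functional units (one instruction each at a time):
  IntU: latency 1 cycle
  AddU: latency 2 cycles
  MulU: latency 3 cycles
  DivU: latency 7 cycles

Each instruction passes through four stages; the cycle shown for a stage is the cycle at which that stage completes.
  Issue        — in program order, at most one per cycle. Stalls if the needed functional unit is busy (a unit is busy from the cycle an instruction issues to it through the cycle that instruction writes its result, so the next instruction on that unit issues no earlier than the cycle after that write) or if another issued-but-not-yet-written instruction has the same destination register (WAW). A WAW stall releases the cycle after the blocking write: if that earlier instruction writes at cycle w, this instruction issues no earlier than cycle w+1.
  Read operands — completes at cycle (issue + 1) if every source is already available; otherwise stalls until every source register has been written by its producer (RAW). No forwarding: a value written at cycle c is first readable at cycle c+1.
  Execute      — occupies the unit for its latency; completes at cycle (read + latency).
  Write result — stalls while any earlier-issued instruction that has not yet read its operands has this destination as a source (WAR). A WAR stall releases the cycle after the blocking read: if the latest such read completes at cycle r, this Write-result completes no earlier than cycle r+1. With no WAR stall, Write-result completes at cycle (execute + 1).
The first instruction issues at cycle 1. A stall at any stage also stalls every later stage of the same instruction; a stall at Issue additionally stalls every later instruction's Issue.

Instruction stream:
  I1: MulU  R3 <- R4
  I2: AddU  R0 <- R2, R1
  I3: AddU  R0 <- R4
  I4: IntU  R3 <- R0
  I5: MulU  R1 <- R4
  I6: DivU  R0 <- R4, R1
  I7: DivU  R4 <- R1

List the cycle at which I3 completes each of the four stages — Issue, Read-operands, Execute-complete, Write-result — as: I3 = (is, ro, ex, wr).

I1  is:1  ro:2  ex:5  wr:6
I2  is:2  ro:3  ex:5  wr:6
I3  is:7  ro:8  ex:10  wr:11  — struct: AddU busy until I2 writes@6
I4  is:8  ro:12  ex:13  wr:14  — RAW R0: wait I3 write@11
I5  is:9  ro:10  ex:13  wr:14
I6  is:12  ro:15  ex:22  wr:23  — WAW R0: wait I3 write@11, RAW R1: wait I5 write@14
I7  is:24  ro:25  ex:32  wr:33  — struct: DivU busy until I6 writes@23

I3 = (7, 8, 10, 11)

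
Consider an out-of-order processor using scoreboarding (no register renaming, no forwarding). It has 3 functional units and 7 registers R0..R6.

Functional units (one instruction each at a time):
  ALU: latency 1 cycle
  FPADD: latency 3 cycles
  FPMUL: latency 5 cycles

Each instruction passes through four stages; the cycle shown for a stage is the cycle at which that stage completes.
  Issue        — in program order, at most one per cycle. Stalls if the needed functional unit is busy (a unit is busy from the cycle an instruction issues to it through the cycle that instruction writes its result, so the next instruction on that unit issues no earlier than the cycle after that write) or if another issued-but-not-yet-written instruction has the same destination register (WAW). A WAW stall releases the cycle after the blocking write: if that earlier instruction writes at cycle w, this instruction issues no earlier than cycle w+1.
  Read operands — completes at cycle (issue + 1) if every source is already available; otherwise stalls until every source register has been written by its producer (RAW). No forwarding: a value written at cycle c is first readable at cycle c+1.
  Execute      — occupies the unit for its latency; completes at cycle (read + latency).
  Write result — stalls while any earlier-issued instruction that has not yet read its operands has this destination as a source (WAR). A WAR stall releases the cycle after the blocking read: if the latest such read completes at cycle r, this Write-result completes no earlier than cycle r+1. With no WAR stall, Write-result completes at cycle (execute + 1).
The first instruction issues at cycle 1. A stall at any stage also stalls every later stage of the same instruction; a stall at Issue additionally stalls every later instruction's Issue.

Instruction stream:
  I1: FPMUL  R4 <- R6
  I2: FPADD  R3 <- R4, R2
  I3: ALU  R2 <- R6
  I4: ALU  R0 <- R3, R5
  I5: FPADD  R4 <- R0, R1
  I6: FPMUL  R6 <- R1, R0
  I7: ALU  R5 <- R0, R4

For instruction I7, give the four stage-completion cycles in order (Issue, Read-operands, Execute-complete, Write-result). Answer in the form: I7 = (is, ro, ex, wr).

1) issue 1, read 2, done 7, write 8
2) issue 2, read 9, done 12, write 13  <RAW R4: wait I1 write@8>
3) issue 3, read 4, done 5, write 10  <WAR R2: wait I2 read@9>
4) issue 11, read 14, done 15, write 16  <struct: ALU busy until I3 writes@10 / RAW R3: wait I2 write@13>
5) issue 14, read 17, done 20, write 21  <struct: FPADD busy until I2 writes@13 / RAW R0: wait I4 write@16>
6) issue 15, read 17, done 22, write 23  <RAW R0: wait I4 write@16>
7) issue 17, read 22, done 23, write 24  <struct: ALU busy until I4 writes@16 / RAW R4: wait I5 write@21>

I7 = (17, 22, 23, 24)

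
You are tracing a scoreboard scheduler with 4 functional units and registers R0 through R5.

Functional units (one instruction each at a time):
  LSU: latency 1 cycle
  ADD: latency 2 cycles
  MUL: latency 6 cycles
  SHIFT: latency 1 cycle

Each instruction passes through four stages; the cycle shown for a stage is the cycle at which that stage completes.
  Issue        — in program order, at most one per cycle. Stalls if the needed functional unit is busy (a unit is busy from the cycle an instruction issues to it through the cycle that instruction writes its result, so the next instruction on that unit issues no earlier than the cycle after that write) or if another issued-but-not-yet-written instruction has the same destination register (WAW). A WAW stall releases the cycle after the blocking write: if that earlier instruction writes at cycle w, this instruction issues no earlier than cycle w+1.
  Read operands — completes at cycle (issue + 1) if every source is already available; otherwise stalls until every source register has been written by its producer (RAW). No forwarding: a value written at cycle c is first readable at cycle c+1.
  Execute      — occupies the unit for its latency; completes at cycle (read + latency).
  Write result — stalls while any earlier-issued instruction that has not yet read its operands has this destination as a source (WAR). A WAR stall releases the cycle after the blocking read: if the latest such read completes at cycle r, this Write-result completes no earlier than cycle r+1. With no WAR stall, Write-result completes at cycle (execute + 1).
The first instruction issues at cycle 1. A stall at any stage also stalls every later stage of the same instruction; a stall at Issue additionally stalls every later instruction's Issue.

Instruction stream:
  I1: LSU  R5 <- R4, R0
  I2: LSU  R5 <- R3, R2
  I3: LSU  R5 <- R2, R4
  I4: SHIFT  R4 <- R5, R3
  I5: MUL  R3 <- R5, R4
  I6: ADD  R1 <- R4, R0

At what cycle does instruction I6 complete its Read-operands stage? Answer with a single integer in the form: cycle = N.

cycle = 16

1) issue 1, read 2, done 3, write 4
2) issue 5, read 6, done 7, write 8  <struct: LSU busy until I1 writes@4>
3) issue 9, read 10, done 11, write 12  <struct: LSU busy until I2 writes@8>
4) issue 10, read 13, done 14, write 15  <RAW R5: wait I3 write@12>
5) issue 11, read 16, done 22, write 23  <RAW R4: wait I4 write@15>
6) issue 12, read 16, done 18, write 19  <RAW R4: wait I4 write@15>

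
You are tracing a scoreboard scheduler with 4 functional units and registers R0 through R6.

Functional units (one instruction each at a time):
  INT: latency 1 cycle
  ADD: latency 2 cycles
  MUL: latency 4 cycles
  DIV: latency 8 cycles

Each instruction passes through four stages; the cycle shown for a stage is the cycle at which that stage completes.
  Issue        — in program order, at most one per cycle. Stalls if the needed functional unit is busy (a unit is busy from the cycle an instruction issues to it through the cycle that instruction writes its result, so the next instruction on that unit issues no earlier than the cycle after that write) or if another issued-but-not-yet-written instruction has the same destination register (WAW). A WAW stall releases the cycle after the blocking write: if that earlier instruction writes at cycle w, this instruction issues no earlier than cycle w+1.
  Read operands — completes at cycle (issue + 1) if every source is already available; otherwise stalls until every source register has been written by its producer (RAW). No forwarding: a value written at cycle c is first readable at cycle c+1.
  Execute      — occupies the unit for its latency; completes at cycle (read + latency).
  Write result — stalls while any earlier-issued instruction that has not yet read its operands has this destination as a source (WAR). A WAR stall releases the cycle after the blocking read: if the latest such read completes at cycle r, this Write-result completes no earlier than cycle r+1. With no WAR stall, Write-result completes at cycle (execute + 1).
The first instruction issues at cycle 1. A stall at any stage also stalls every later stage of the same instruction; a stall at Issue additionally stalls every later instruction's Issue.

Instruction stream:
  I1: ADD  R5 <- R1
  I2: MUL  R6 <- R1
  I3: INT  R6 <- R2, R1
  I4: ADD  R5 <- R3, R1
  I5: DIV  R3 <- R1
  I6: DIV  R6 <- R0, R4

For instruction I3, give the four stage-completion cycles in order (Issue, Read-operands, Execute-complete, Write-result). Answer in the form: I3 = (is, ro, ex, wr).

I3 = (9, 10, 11, 12)

c1: I1→ADD
c2: I1 RO; I2→MUL
c3: I2 RO
c4: I1 EX
c5: I1 WR R5
c7: I2 EX
c8: I2 WR R6
c9: I3→INT
c10: I3 RO; I4→ADD
c11: I3 EX; I4 RO; I5→DIV
c12: I3 WR R6; I5 RO
c13: I4 EX
c14: I4 WR R5
c20: I5 EX
c21: I5 WR R3
c22: I6→DIV
c23: I6 RO
c31: I6 EX
c32: I6 WR R6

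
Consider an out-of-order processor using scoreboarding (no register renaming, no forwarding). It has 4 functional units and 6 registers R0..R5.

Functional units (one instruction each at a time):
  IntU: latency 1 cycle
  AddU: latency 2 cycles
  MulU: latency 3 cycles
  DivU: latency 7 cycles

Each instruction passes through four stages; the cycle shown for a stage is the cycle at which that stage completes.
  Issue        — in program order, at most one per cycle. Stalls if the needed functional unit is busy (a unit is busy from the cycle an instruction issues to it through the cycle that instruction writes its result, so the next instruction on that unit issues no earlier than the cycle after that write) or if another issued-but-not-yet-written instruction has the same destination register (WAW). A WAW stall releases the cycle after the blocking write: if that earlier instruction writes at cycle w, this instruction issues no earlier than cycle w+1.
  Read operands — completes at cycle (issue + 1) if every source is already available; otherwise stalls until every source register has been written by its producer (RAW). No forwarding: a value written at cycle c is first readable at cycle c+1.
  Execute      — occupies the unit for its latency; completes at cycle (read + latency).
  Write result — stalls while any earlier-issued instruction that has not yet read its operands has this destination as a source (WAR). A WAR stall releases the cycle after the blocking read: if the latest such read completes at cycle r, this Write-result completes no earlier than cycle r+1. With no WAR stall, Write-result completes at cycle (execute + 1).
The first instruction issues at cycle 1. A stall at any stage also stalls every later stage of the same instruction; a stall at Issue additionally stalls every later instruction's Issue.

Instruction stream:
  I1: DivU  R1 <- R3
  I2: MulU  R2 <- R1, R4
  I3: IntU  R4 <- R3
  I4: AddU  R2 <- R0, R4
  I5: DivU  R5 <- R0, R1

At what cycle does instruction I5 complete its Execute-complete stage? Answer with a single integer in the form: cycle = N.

cycle = 25

t=1  issue I1 (DivU)
t=2  I1 read-ops, issue I2 (MulU)
t=3  issue I3 (IntU)
t=4  I3 read-ops
t=5  I3 finished on IntU
t=9  I1 finished on DivU
t=10  I1→R1
t=11  I2 read-ops
t=12  I3→R4
t=14  I2 finished on MulU
t=15  I2→R2
t=16  issue I4 (AddU)
t=17  I4 read-ops, issue I5 (DivU)
t=18  I5 read-ops
t=19  I4 finished on AddU
t=20  I4→R2
t=25  I5 finished on DivU
t=26  I5→R5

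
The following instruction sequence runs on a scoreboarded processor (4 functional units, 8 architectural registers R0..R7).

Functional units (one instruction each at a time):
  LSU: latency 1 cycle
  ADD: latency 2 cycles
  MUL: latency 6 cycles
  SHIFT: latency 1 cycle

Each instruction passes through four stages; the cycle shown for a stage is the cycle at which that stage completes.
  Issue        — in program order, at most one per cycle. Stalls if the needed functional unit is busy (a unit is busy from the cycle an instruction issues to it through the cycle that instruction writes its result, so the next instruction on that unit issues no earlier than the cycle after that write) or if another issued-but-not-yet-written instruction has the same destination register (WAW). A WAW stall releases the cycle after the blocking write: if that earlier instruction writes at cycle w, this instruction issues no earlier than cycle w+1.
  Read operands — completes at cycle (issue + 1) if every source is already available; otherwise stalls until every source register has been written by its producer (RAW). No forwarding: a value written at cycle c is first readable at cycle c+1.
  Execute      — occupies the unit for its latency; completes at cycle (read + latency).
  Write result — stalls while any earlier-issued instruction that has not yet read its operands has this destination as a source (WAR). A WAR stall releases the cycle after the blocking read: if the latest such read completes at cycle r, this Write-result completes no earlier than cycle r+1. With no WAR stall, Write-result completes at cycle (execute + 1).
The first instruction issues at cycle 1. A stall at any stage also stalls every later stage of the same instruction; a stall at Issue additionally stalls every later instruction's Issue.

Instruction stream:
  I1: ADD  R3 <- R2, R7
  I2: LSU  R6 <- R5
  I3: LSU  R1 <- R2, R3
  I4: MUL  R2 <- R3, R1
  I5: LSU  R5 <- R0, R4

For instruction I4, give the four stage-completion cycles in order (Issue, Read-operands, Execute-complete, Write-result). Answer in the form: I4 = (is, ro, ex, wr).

I4 = (7, 10, 16, 17)

cycle 1: I1 issues→ADD
cycle 2: I1 reads | I2 issues→LSU
cycle 3: I2 reads
cycle 4: I1 exec-done | I2 exec-done
cycle 5: I1 writes R3 | I2 writes R6
cycle 6: I3 issues→LSU
cycle 7: I3 reads | I4 issues→MUL
cycle 8: I3 exec-done
cycle 9: I3 writes R1
cycle 10: I4 reads | I5 issues→LSU
cycle 11: I5 reads
cycle 12: I5 exec-done
cycle 13: I5 writes R5
cycle 16: I4 exec-done
cycle 17: I4 writes R2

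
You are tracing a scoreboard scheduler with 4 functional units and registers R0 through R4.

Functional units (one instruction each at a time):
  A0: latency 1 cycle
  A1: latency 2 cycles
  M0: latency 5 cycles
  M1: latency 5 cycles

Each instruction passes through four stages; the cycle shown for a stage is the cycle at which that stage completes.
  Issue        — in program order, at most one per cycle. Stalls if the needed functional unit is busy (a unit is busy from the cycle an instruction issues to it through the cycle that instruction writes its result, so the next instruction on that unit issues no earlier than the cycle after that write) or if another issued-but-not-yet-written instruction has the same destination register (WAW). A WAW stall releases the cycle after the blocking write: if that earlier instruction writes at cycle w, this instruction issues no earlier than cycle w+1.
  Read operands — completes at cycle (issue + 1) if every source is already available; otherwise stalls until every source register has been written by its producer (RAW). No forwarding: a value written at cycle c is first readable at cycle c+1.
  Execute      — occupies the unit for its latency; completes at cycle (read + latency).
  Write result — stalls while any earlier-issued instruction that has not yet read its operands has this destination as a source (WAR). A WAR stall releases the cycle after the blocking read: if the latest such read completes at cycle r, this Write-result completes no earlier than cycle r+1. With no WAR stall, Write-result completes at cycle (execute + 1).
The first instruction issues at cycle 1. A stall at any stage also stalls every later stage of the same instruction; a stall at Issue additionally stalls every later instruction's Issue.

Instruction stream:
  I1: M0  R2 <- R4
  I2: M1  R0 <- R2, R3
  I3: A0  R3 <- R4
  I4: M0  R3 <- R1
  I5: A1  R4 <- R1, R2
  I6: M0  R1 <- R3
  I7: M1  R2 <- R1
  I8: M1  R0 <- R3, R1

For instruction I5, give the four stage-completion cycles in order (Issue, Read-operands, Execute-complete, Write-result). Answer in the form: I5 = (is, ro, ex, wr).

I5 = (12, 13, 15, 16)

[1] I1 issues→M0
[2] I1 reads; I2 issues→M1
[3] I3 issues→A0
[4] I3 reads
[5] I3 exec-done
[7] I1 exec-done
[8] I1 writes R2
[9] I2 reads
[10] I3 writes R3
[11] I4 issues→M0
[12] I4 reads; I5 issues→A1
[13] I5 reads
[14] I2 exec-done
[15] I2 writes R0; I5 exec-done
[16] I5 writes R4
[17] I4 exec-done
[18] I4 writes R3
[19] I6 issues→M0
[20] I6 reads; I7 issues→M1
[25] I6 exec-done
[26] I6 writes R1
[27] I7 reads
[32] I7 exec-done
[33] I7 writes R2
[34] I8 issues→M1
[35] I8 reads
[40] I8 exec-done
[41] I8 writes R0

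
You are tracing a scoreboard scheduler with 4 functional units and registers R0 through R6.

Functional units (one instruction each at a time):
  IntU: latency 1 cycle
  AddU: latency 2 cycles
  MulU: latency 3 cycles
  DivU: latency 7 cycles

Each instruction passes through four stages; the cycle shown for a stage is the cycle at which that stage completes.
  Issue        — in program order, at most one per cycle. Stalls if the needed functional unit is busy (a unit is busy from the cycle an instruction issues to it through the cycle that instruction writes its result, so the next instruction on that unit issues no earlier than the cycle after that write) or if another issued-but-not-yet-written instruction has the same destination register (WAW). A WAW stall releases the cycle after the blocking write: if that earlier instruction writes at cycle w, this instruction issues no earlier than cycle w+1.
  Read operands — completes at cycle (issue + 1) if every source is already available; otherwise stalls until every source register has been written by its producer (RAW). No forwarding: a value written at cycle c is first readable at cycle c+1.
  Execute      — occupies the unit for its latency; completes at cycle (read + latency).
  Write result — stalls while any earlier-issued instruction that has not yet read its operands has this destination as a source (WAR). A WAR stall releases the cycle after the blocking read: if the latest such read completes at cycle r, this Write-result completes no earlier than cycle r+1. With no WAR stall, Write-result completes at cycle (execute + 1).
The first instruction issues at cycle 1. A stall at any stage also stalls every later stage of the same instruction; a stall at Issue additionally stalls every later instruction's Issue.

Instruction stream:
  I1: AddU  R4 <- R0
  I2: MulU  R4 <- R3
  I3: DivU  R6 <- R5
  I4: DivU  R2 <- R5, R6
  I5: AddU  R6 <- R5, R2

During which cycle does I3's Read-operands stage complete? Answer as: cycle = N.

cycle = 8

I1  is:1  ro:2  ex:4  wr:5
I2  is:6  ro:7  ex:10  wr:11  — WAW R4: wait I1 write@5
I3  is:7  ro:8  ex:15  wr:16
I4  is:17  ro:18  ex:25  wr:26  — struct: DivU busy until I3 writes@16
I5  is:18  ro:27  ex:29  wr:30  — RAW R2: wait I4 write@26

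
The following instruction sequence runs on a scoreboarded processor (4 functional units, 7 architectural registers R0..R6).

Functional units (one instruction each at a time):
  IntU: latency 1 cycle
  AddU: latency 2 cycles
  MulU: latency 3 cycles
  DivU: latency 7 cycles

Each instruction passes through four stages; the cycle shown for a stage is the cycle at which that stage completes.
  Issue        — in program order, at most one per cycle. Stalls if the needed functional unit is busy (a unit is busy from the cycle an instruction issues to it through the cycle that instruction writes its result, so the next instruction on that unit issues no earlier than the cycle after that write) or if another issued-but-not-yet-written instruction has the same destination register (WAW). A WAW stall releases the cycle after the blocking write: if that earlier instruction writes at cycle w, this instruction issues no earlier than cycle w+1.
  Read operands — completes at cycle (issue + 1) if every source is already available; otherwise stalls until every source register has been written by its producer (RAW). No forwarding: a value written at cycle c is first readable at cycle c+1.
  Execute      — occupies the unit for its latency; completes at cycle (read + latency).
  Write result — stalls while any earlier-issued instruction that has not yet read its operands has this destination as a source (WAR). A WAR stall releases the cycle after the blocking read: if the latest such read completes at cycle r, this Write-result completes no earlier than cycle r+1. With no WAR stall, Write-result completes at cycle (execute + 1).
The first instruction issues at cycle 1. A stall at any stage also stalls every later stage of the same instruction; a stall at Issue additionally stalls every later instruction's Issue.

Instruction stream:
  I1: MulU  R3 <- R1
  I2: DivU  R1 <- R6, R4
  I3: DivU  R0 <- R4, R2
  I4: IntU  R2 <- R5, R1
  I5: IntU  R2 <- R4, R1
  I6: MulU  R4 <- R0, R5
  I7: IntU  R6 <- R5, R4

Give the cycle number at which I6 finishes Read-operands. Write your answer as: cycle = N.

cycle = 22

cycle 1: I1→MulU
cycle 2: I1 RO | I2→DivU
cycle 3: I2 RO
cycle 5: I1 EX
cycle 6: I1 WR R3
cycle 10: I2 EX
cycle 11: I2 WR R1
cycle 12: I3→DivU
cycle 13: I3 RO | I4→IntU
cycle 14: I4 RO
cycle 15: I4 EX
cycle 16: I4 WR R2
cycle 17: I5→IntU
cycle 18: I5 RO | I6→MulU
cycle 19: I5 EX
cycle 20: I3 EX | I5 WR R2
cycle 21: I3 WR R0 | I7→IntU
cycle 22: I6 RO
cycle 25: I6 EX
cycle 26: I6 WR R4
cycle 27: I7 RO
cycle 28: I7 EX
cycle 29: I7 WR R6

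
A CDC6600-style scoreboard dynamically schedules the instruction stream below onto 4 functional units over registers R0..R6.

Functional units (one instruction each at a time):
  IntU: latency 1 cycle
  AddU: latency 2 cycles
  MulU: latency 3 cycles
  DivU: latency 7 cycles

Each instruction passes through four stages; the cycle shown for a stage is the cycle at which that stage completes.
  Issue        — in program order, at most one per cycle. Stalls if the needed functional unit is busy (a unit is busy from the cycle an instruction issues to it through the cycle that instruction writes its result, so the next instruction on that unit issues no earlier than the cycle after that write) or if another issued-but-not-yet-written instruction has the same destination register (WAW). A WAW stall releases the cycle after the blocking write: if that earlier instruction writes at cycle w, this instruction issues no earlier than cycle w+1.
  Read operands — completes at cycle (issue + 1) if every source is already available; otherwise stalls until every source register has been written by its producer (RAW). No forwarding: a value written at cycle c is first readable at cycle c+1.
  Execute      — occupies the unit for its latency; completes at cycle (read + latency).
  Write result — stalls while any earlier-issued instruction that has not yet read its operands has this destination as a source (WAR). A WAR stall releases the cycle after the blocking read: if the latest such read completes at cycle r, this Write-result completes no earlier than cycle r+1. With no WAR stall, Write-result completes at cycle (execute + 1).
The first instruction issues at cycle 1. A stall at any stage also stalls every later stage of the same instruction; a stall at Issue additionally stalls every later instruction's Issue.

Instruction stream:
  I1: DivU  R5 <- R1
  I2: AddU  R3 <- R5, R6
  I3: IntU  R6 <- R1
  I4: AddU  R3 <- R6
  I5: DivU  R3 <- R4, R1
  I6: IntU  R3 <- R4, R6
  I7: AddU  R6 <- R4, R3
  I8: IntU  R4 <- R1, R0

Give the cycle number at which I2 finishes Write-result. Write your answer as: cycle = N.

t=1  issue I1 (DivU)
t=2  I1 read-ops; issue I2 (AddU)
t=3  issue I3 (IntU)
t=4  I3 read-ops
t=5  I3 finished on IntU
t=9  I1 finished on DivU
t=10  I1→R5
t=11  I2 read-ops
t=12  I3→R6
t=13  I2 finished on AddU
t=14  I2→R3
t=15  issue I4 (AddU)
t=16  I4 read-ops
t=18  I4 finished on AddU
t=19  I4→R3
t=20  issue I5 (DivU)
t=21  I5 read-ops
t=28  I5 finished on DivU
t=29  I5→R3
t=30  issue I6 (IntU)
t=31  I6 read-ops; issue I7 (AddU)
t=32  I6 finished on IntU
t=33  I6→R3
t=34  I7 read-ops; issue I8 (IntU)
t=35  I8 read-ops
t=36  I7 finished on AddU; I8 finished on IntU
t=37  I7→R6; I8→R4

cycle = 14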